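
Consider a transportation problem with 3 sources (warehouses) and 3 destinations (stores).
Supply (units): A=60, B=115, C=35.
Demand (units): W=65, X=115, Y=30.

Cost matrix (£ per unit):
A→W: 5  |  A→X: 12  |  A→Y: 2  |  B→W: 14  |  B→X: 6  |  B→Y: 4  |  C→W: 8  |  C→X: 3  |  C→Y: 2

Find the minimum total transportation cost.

One minimum-cost allocation:
  A–W: 60 × £5 = £300
  B–X: 85 × £6 = £510
  B–Y: 30 × £4 = £120
  C–W: 5 × £8 = £40
  C–X: 30 × £3 = £90
Total = 300 + 510 + 120 + 40 + 90 = £1060.
(Supply check: A ships 60; B ships 115; C ships 35.)

1060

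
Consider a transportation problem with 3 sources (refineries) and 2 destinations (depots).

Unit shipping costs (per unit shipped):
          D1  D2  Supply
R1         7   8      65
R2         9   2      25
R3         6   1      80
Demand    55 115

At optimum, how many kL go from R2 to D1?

0

Solving gives:
  R1–D1: 55 × 7 = 385
  R1–D2: 10 × 8 = 80
  R2–D2: 25 × 2 = 50
  R3–D2: 80 × 1 = 80
Total cost = 595.
The route R2→D1 is not used.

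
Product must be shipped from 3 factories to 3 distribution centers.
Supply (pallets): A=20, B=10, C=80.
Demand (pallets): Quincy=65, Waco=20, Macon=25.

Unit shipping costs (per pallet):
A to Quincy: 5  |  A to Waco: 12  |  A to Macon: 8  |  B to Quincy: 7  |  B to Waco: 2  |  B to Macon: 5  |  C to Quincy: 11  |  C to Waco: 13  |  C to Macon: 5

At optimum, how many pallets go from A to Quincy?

20

Optimal shipments:
  A->Quincy: 20 × 5 = 100
  B->Waco: 10 × 2 = 20
  C->Quincy: 45 × 11 = 495
  C->Waco: 10 × 13 = 130
  C->Macon: 25 × 5 = 125
Total cost = 870.
So A→Quincy carries 20 pallets.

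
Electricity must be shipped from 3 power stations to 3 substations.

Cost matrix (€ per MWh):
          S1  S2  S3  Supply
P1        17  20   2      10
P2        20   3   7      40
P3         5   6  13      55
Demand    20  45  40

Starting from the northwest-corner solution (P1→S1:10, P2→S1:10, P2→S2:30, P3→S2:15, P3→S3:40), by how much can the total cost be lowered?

500

Current plan cost = 10·17 + 10·20 + 30·3 + 15·6 + 40·13 = €1070.
Optimal plan:
  P1 to S3: 10 × €2 = €20
  P2 to S2: 10 × €3 = €30
  P2 to S3: 30 × €7 = €210
  P3 to S1: 20 × €5 = €100
  P3 to S2: 35 × €6 = €210
Optimal cost = €570.
Saving = 1070 − 570 = €500.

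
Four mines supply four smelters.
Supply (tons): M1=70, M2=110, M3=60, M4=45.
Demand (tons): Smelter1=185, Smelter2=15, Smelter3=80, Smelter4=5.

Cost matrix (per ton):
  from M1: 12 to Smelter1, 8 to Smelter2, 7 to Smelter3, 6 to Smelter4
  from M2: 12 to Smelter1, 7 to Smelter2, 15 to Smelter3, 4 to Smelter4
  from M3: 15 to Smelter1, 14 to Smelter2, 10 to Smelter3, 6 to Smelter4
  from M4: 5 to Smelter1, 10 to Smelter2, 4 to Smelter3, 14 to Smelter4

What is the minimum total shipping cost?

2765

A cheapest plan:
  M1→Smelter1: 45 × 12 = 540
  M1→Smelter3: 25 × 7 = 175
  M2→Smelter1: 95 × 12 = 1140
  M2→Smelter2: 15 × 7 = 105
  M3→Smelter3: 55 × 10 = 550
  M3→Smelter4: 5 × 6 = 30
  M4→Smelter1: 45 × 5 = 225
Total = 540 + 175 + 1140 + 105 + 550 + 30 + 225 = 2765.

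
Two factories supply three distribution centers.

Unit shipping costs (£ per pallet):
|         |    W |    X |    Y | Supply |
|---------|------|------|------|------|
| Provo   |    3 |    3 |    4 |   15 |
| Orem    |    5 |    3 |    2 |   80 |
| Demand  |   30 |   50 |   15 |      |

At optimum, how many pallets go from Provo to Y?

0

The minimum-cost plan:
  Provo→W: 15 × £3 = £45
  Orem→W: 15 × £5 = £75
  Orem→X: 50 × £3 = £150
  Orem→Y: 15 × £2 = £30
Total cost = £300.
The route Provo→Y is not used.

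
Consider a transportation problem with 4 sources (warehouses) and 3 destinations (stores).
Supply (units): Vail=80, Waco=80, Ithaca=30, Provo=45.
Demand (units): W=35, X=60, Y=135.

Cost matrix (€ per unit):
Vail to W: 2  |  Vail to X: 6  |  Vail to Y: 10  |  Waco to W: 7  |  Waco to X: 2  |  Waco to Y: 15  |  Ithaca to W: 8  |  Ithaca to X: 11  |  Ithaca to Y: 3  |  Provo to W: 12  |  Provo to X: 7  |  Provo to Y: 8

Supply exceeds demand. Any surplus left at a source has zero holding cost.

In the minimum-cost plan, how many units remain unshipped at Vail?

0

Minimum-cost shipments:
  Vail to W: 20 × €2 = €40
  Vail to Y: 60 × €10 = €600
  Waco to W: 15 × €7 = €105
  Waco to X: 60 × €2 = €120
  Ithaca to Y: 30 × €3 = €90
  Provo to Y: 45 × €8 = €360
Total cost = €1315.
Vail ships 80 of its 80, leaving 0.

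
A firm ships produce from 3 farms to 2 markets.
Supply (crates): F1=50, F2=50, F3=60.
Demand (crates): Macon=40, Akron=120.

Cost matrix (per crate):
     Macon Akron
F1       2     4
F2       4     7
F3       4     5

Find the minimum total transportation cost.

One minimum-cost allocation:
  F1->Akron: 50 × 4 = 200
  F2->Macon: 40 × 4 = 160
  F2->Akron: 10 × 7 = 70
  F3->Akron: 60 × 5 = 300
Total = 200 + 160 + 70 + 300 = 730.

730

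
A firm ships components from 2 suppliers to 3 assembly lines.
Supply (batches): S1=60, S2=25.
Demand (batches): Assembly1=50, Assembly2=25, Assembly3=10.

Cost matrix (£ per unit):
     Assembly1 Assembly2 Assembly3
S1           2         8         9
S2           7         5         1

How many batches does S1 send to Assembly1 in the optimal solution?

Solving gives:
  S1→Assembly1: 50 batches
  S1→Assembly2: 10 batches
  S2→Assembly2: 15 batches
  S2→Assembly3: 10 batches
Total cost = £265.
So S1→Assembly1 carries 50 batches.

50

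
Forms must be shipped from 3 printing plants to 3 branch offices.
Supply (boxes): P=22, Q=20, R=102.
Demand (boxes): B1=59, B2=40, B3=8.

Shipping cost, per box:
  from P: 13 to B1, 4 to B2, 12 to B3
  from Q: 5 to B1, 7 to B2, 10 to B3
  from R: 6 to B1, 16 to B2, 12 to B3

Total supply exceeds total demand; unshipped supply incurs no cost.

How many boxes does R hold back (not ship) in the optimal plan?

37

An optimal plan:
  P to B2: 22 × 4 = 88
  Q to B2: 18 × 7 = 126
  Q to B3: 2 × 10 = 20
  R to B1: 59 × 6 = 354
  R to B3: 6 × 12 = 72
Total cost = 660.
R ships 65 of its 102, leaving 37.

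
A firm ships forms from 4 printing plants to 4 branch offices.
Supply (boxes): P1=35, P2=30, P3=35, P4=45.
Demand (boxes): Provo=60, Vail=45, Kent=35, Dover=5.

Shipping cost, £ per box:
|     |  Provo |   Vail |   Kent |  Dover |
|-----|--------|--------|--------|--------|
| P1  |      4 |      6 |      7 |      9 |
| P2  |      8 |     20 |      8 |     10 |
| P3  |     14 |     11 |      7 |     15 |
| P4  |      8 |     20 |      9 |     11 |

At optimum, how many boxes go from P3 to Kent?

The minimum-cost plan:
  P1–Vail: 35 × £6 = £210
  P2–Provo: 15 × £8 = £120
  P2–Kent: 10 × £8 = £80
  P2–Dover: 5 × £10 = £50
  P3–Vail: 10 × £11 = £110
  P3–Kent: 25 × £7 = £175
  P4–Provo: 45 × £8 = £360
Total cost = £1105.
So P3→Kent carries 25 boxes.

25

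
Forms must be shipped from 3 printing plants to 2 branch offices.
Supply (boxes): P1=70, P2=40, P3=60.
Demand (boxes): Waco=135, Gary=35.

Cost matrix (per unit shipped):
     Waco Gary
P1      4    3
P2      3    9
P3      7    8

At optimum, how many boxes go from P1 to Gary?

35

Solving gives:
  P1 to Waco: 35 × 4 = 140
  P1 to Gary: 35 × 3 = 105
  P2 to Waco: 40 × 3 = 120
  P3 to Waco: 60 × 7 = 420
Total cost = 785.
So P1→Gary carries 35 boxes.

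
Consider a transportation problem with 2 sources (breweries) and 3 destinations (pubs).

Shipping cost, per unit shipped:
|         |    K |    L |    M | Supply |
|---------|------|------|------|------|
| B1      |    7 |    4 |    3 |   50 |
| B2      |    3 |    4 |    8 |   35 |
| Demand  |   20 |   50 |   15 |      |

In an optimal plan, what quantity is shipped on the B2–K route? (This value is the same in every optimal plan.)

Solving gives:
  B1→L: 35 × 4 = 140
  B1→M: 15 × 3 = 45
  B2→K: 20 × 3 = 60
  B2→L: 15 × 4 = 60
Total cost = 305.
So B2→K carries 20 kegs.

20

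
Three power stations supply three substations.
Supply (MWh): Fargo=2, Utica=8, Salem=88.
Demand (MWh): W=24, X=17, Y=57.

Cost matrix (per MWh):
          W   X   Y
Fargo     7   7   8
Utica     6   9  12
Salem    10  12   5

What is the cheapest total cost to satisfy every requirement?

Optimal allocation:
  Fargo→X: 2 × 7 = 14
  Utica→W: 8 × 6 = 48
  Salem→W: 16 × 10 = 160
  Salem→X: 15 × 12 = 180
  Salem→Y: 57 × 5 = 285
Total = 14 + 48 + 160 + 180 + 285 = 687.

687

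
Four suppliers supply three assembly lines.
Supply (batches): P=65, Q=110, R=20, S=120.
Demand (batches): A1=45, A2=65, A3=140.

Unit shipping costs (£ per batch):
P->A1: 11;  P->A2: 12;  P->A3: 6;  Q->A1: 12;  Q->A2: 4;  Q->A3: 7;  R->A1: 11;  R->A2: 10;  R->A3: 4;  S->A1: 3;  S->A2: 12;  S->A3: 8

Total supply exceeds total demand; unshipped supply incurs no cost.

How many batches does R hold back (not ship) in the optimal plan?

0

Minimum-cost shipments:
  P–A3: 65 batches
  Q–A2: 65 batches
  Q–A3: 45 batches
  R–A3: 20 batches
  S–A1: 45 batches
  S–A3: 10 batches
Total cost = £1260.
R ships 20 of its 20, leaving 0.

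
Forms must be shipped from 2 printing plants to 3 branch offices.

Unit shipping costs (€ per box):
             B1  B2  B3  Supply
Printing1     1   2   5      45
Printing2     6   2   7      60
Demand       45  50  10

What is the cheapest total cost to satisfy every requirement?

A cheapest plan:
  Printing1→B1: 45 × €1 = €45
  Printing2→B2: 50 × €2 = €100
  Printing2→B3: 10 × €7 = €70
Total = 45 + 100 + 70 = €215.
(Supply check: Printing1 ships 45; Printing2 ships 60.)

215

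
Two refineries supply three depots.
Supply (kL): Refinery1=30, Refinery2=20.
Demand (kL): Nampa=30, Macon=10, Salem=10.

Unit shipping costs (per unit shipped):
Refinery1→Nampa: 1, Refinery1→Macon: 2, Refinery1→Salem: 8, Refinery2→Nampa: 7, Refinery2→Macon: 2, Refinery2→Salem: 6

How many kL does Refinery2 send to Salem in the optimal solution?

10

Optimal shipments:
  Refinery1->Nampa: 30 × 1 = 30
  Refinery2->Macon: 10 × 2 = 20
  Refinery2->Salem: 10 × 6 = 60
Total cost = 110.
So Refinery2→Salem carries 10 kL.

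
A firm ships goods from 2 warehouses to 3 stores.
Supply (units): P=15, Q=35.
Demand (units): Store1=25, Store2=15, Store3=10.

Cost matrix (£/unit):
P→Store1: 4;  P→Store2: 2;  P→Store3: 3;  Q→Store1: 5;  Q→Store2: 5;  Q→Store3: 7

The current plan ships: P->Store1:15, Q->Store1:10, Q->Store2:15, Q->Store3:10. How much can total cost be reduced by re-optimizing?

40

Current plan cost = 15·4 + 10·5 + 15·5 + 10·7 = £255.
Optimal plan:
  P->Store2: 5 × £2 = £10
  P->Store3: 10 × £3 = £30
  Q->Store1: 25 × £5 = £125
  Q->Store2: 10 × £5 = £50
Optimal cost = £215.
Saving = 255 − 215 = £40.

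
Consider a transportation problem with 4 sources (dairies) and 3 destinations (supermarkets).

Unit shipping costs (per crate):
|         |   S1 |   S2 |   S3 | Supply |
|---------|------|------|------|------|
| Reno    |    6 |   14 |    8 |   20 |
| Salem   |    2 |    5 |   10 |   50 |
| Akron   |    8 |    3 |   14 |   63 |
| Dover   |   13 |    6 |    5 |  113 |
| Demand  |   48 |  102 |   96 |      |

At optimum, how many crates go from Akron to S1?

0

Solving gives:
  Reno–S3: 20 × 8 = 160
  Salem–S1: 48 × 2 = 96
  Salem–S2: 2 × 5 = 10
  Akron–S2: 63 × 3 = 189
  Dover–S2: 37 × 6 = 222
  Dover–S3: 76 × 5 = 380
Total cost = 1057.
The route Akron→S1 is not used.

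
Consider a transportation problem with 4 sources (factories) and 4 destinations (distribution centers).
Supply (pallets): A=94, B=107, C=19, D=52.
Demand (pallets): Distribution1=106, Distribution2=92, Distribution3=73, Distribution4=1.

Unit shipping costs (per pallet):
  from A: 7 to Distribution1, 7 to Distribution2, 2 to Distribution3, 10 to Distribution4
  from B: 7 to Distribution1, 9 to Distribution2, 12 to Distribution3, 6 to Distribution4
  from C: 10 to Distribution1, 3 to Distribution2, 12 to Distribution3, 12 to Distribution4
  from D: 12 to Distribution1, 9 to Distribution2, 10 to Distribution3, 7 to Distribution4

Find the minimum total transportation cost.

1566

One minimum-cost allocation:
  A–Distribution2: 21 pallets
  A–Distribution3: 73 pallets
  B–Distribution1: 106 pallets
  B–Distribution4: 1 pallets
  C–Distribution2: 19 pallets
  D–Distribution2: 52 pallets
Total cost = 1566.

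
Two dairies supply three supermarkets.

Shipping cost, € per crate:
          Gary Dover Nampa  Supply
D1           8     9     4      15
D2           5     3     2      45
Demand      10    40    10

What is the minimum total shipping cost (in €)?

An optimal shipping plan:
  D1->Gary: 5 × €8 = €40
  D1->Nampa: 10 × €4 = €40
  D2->Gary: 5 × €5 = €25
  D2->Dover: 40 × €3 = €120
Total = 40 + 40 + 25 + 120 = €225.
(Supply check: D1 ships 15; D2 ships 45.)

225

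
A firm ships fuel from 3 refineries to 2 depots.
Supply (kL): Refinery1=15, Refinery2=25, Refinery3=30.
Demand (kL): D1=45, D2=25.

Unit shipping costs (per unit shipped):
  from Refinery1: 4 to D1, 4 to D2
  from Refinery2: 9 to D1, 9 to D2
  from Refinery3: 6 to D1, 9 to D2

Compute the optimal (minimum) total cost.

A cheapest plan:
  Refinery1–D1: 15 × 4 = 60
  Refinery2–D2: 25 × 9 = 225
  Refinery3–D1: 30 × 6 = 180
Total = 60 + 225 + 180 = 465.
(Supply check: Refinery1 ships 15; Refinery2 ships 25; Refinery3 ships 30.)

465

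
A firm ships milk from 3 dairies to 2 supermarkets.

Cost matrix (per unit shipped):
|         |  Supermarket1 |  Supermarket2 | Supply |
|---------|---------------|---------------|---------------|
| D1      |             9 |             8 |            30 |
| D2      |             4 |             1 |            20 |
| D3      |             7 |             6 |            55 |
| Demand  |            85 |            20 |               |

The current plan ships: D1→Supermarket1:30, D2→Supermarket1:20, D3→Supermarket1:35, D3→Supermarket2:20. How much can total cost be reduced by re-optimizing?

40

Current plan cost = 30·9 + 20·4 + 35·7 + 20·6 = 715.
Optimal plan:
  D1->Supermarket1: 30 × 9 = 270
  D2->Supermarket2: 20 × 1 = 20
  D3->Supermarket1: 55 × 7 = 385
Optimal cost = 675.
Saving = 715 − 675 = 40.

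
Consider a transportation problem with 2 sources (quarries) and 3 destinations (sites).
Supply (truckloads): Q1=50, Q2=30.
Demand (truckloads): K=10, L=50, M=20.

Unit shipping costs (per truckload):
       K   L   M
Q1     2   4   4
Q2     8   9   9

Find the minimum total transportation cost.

An optimal shipping plan:
  Q1→K: 10 × 2 = 20
  Q1→L: 20 × 4 = 80
  Q1→M: 20 × 4 = 80
  Q2→L: 30 × 9 = 270
Total = 20 + 80 + 80 + 270 = 450.
(Supply check: Q1 ships 50; Q2 ships 30.)

450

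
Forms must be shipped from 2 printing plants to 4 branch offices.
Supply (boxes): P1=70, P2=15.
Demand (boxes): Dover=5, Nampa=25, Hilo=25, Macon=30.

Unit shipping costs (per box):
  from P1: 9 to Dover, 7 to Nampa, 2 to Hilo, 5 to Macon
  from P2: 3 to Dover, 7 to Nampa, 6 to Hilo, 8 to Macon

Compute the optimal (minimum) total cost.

390

Optimal allocation:
  P1–Nampa: 15 boxes
  P1–Hilo: 25 boxes
  P1–Macon: 30 boxes
  P2–Dover: 5 boxes
  P2–Nampa: 10 boxes
Total cost = 390.
(Supply check: P1 ships 70; P2 ships 15.)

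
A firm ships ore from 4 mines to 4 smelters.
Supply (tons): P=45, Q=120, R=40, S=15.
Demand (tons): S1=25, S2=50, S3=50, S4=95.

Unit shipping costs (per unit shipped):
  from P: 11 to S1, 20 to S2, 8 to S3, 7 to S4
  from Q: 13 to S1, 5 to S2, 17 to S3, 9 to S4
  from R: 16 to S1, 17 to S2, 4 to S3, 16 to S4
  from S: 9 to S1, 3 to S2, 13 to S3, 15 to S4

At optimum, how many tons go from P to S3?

Solving gives:
  P to S1: 10 tons
  P to S3: 10 tons
  P to S4: 25 tons
  Q to S2: 50 tons
  Q to S4: 70 tons
  R to S3: 40 tons
  S to S1: 15 tons
Total cost = 1540.
So P→S3 carries 10 tons.

10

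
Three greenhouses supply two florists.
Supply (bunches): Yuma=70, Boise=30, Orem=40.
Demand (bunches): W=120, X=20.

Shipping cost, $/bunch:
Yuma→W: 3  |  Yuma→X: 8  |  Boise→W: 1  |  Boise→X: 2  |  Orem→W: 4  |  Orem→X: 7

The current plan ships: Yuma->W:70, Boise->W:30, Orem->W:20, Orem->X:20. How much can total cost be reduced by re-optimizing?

Current plan cost = 70·3 + 30·1 + 20·4 + 20·7 = $460.
Optimal plan:
  Yuma to W: 70 × $3 = $210
  Boise to W: 10 × $1 = $10
  Boise to X: 20 × $2 = $40
  Orem to W: 40 × $4 = $160
Optimal cost = $420.
Saving = 460 − 420 = $40.

40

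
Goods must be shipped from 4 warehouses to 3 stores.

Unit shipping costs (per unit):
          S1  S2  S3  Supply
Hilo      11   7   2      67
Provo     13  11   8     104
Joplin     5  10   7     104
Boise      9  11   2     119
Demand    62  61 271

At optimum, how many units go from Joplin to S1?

62

The minimum-cost plan:
  Hilo→S3: 67 × 2 = 134
  Provo→S2: 61 × 11 = 671
  Provo→S3: 43 × 8 = 344
  Joplin→S1: 62 × 5 = 310
  Joplin→S3: 42 × 7 = 294
  Boise→S3: 119 × 2 = 238
Total cost = 1991.
So Joplin→S1 carries 62 units.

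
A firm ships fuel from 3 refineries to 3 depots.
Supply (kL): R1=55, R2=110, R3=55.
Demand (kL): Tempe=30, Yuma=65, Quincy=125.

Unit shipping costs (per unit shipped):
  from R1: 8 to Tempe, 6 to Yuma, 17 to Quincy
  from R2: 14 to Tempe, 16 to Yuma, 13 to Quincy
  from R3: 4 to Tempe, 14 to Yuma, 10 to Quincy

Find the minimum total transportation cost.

One minimum-cost allocation:
  R1 to Yuma: 55 × 6 = 330
  R2 to Yuma: 10 × 16 = 160
  R2 to Quincy: 100 × 13 = 1300
  R3 to Tempe: 30 × 4 = 120
  R3 to Quincy: 25 × 10 = 250
Total = 330 + 160 + 1300 + 120 + 250 = 2160.
(Supply check: R1 ships 55; R2 ships 110; R3 ships 55.)

2160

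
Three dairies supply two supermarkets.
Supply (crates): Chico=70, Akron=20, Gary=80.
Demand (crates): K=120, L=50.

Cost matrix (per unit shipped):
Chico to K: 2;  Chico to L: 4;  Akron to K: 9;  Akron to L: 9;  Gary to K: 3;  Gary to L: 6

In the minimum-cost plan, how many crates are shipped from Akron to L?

20

The minimum-cost plan:
  Chico->K: 40 × 2 = 80
  Chico->L: 30 × 4 = 120
  Akron->L: 20 × 9 = 180
  Gary->K: 80 × 3 = 240
Total cost = 620.
So Akron→L carries 20 crates.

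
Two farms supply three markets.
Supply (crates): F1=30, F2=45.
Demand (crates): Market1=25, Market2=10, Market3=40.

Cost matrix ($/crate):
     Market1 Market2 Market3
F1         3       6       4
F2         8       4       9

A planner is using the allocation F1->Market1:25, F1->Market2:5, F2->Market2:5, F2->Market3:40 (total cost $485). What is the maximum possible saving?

Current plan cost = 25·3 + 5·6 + 5·4 + 40·9 = $485.
Optimal plan:
  F1→Market3: 30 crates
  F2→Market1: 25 crates
  F2→Market2: 10 crates
  F2→Market3: 10 crates
Optimal cost = $450.
Saving = 485 − 450 = $35.

35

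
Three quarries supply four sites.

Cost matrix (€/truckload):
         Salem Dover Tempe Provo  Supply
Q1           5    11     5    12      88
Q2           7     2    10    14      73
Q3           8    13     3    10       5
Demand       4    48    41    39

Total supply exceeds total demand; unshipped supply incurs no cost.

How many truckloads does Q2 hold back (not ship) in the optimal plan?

Minimum-cost shipments:
  Q1->Salem: 4 × €5 = €20
  Q1->Tempe: 41 × €5 = €205
  Q1->Provo: 34 × €12 = €408
  Q2->Dover: 48 × €2 = €96
  Q3->Provo: 5 × €10 = €50
Total cost = €779.
Q2 ships 48 of its 73, leaving 25.

25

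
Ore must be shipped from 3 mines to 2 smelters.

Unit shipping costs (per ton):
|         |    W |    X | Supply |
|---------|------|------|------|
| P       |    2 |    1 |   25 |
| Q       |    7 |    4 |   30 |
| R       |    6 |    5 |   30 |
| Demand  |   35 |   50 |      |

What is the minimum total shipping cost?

330

Optimal allocation:
  P->W: 25 × 2 = 50
  Q->X: 30 × 4 = 120
  R->W: 10 × 6 = 60
  R->X: 20 × 5 = 100
Total = 50 + 120 + 60 + 100 = 330.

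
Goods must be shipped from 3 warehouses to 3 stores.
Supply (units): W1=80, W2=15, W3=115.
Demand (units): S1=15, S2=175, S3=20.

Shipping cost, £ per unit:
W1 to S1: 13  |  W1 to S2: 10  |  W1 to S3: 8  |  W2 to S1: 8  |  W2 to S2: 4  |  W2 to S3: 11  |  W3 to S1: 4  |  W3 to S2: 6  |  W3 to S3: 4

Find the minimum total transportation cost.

1480

A cheapest plan:
  W1 to S2: 60 × £10 = £600
  W1 to S3: 20 × £8 = £160
  W2 to S2: 15 × £4 = £60
  W3 to S1: 15 × £4 = £60
  W3 to S2: 100 × £6 = £600
Total = 600 + 160 + 60 + 60 + 600 = £1480.
(Supply check: W1 ships 80; W2 ships 15; W3 ships 115.)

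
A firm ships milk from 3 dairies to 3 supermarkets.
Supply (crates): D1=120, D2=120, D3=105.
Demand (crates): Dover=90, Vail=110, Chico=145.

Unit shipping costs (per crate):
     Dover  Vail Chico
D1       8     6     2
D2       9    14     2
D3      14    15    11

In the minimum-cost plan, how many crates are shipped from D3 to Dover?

90

Solving gives:
  D1–Vail: 95 × 6 = 570
  D1–Chico: 25 × 2 = 50
  D2–Chico: 120 × 2 = 240
  D3–Dover: 90 × 14 = 1260
  D3–Vail: 15 × 15 = 225
Total cost = 2345.
So D3→Dover carries 90 crates.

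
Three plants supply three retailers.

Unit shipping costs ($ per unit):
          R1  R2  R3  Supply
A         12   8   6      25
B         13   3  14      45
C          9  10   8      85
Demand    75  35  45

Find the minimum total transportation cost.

1130

An optimal shipping plan:
  A to R3: 25 × $6 = $150
  B to R1: 10 × $13 = $130
  B to R2: 35 × $3 = $105
  C to R1: 65 × $9 = $585
  C to R3: 20 × $8 = $160
Total = 150 + 130 + 105 + 585 + 160 = $1130.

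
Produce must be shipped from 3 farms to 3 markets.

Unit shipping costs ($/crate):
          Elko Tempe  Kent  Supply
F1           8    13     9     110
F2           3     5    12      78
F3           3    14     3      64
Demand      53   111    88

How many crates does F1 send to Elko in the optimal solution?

53

Optimal shipments:
  F1->Elko: 53 × $8 = $424
  F1->Tempe: 33 × $13 = $429
  F1->Kent: 24 × $9 = $216
  F2->Tempe: 78 × $5 = $390
  F3->Kent: 64 × $3 = $192
Total cost = $1651.
So F1→Elko carries 53 crates.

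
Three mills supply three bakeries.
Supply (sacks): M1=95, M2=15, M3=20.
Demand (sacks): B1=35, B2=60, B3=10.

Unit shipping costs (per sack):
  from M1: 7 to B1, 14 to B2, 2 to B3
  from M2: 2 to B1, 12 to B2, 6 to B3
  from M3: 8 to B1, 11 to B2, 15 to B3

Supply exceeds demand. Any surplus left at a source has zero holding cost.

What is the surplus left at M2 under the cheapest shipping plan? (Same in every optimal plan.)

0

An optimal plan:
  M1→B1: 20 × 7 = 140
  M1→B2: 40 × 14 = 560
  M1→B3: 10 × 2 = 20
  M2→B1: 15 × 2 = 30
  M3→B2: 20 × 11 = 220
Total cost = 970.
M2 ships 15 of its 15, leaving 0.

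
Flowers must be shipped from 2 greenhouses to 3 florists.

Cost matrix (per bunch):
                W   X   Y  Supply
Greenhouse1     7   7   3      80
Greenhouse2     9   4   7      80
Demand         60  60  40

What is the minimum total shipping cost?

820

One minimum-cost allocation:
  Greenhouse1–W: 40 × 7 = 280
  Greenhouse1–Y: 40 × 3 = 120
  Greenhouse2–W: 20 × 9 = 180
  Greenhouse2–X: 60 × 4 = 240
Total = 280 + 120 + 180 + 240 = 820.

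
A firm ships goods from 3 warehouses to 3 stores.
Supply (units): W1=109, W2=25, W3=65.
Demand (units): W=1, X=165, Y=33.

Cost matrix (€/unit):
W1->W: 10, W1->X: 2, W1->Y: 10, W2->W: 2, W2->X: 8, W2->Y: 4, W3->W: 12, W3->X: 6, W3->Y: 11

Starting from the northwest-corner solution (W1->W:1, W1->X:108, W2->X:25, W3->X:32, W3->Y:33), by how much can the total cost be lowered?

230

Current plan cost = 1·10 + 108·2 + 25·8 + 32·6 + 33·11 = €981.
Optimal plan:
  W1→X: 109 × €2 = €218
  W2→W: 1 × €2 = €2
  W2→Y: 24 × €4 = €96
  W3→X: 56 × €6 = €336
  W3→Y: 9 × €11 = €99
Optimal cost = €751.
Saving = 981 − 751 = €230.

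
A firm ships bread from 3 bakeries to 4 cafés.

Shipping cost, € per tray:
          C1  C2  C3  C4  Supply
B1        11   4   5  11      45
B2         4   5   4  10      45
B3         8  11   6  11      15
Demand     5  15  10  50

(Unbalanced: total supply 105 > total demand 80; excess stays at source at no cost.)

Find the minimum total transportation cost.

640

One minimum-cost allocation:
  B1→C2: 15 trays
  B1→C3: 5 trays
  B2→C1: 5 trays
  B2→C3: 5 trays
  B2→C4: 35 trays
  B3→C4: 15 trays
Total cost = €640.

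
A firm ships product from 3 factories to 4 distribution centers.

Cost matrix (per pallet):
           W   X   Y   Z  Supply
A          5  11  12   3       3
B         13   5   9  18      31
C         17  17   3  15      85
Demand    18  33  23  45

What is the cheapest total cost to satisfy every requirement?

1203

An optimal shipping plan:
  A to Z: 3 × 3 = 9
  B to X: 31 × 5 = 155
  C to W: 18 × 17 = 306
  C to X: 2 × 17 = 34
  C to Y: 23 × 3 = 69
  C to Z: 42 × 15 = 630
Total = 9 + 155 + 306 + 34 + 69 + 630 = 1203.
(Supply check: A ships 3; B ships 31; C ships 85.)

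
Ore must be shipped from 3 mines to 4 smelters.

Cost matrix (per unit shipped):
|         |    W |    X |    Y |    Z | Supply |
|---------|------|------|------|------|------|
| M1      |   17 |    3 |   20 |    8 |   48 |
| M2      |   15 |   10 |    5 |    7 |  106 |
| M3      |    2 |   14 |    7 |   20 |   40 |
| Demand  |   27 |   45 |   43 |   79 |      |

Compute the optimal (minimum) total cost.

An optimal shipping plan:
  M1–X: 45 × 3 = 135
  M1–Z: 3 × 8 = 24
  M2–Y: 30 × 5 = 150
  M2–Z: 76 × 7 = 532
  M3–W: 27 × 2 = 54
  M3–Y: 13 × 7 = 91
Total = 135 + 24 + 150 + 532 + 54 + 91 = 986.

986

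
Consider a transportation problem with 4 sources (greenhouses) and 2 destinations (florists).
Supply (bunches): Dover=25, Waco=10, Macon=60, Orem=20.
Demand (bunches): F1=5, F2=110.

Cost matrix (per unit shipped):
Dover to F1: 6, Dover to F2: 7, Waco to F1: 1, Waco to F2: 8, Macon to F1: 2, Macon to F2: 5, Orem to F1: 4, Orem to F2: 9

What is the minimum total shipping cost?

700

A cheapest plan:
  Dover→F2: 25 bunches
  Waco→F1: 5 bunches
  Waco→F2: 5 bunches
  Macon→F2: 60 bunches
  Orem→F2: 20 bunches
Total cost = 700.
(Supply check: Dover ships 25; Waco ships 10; Macon ships 60; Orem ships 20.)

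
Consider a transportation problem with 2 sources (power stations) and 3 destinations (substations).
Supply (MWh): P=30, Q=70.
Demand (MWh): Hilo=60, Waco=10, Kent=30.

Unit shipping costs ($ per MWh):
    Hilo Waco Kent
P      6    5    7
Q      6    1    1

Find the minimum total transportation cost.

Optimal allocation:
  P->Hilo: 30 × $6 = $180
  Q->Hilo: 30 × $6 = $180
  Q->Waco: 10 × $1 = $10
  Q->Kent: 30 × $1 = $30
Total = 180 + 180 + 10 + 30 = $400.

400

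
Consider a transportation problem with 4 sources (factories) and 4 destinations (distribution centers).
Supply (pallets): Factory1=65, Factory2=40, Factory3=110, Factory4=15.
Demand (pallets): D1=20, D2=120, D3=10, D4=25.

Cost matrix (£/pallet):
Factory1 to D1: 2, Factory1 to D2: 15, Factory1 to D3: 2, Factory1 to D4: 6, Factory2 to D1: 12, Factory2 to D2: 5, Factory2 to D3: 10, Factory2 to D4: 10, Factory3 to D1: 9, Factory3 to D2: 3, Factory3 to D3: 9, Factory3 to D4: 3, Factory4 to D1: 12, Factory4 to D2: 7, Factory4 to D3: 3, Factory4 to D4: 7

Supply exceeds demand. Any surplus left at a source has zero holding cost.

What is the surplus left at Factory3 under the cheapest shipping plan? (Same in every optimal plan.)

Minimum-cost shipments:
  Factory1->D1: 20 pallets
  Factory1->D3: 10 pallets
  Factory2->D2: 35 pallets
  Factory3->D2: 85 pallets
  Factory3->D4: 25 pallets
Total cost = £565.
Factory3 ships 110 of its 110, leaving 0.

0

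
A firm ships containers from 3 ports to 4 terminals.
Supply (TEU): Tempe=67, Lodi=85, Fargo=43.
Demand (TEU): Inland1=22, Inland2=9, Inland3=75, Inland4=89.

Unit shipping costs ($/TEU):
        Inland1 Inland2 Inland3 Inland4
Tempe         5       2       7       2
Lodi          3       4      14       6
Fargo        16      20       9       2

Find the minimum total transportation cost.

1037

Optimal allocation:
  Tempe to Inland3: 67 × $7 = $469
  Lodi to Inland1: 22 × $3 = $66
  Lodi to Inland2: 9 × $4 = $36
  Lodi to Inland4: 54 × $6 = $324
  Fargo to Inland3: 8 × $9 = $72
  Fargo to Inland4: 35 × $2 = $70
Total = 469 + 66 + 36 + 324 + 72 + 70 = $1037.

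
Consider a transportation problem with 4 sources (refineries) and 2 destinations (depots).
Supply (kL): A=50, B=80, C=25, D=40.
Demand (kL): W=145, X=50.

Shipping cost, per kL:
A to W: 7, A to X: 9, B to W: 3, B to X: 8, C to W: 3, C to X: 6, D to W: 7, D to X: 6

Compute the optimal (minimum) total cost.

Optimal allocation:
  A–W: 40 kL
  A–X: 10 kL
  B–W: 80 kL
  C–W: 25 kL
  D–X: 40 kL
Total cost = 925.

925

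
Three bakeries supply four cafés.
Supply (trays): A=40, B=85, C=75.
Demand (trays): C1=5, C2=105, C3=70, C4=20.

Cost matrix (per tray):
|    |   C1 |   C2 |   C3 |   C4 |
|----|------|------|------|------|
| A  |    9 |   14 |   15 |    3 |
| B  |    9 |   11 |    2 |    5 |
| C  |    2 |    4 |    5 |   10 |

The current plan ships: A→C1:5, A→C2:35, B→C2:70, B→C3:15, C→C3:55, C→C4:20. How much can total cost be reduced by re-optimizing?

890

Current plan cost = 5·9 + 35·14 + 70·11 + 15·2 + 55·5 + 20·10 = 1810.
Optimal plan:
  A–C1: 5 × 9 = 45
  A–C2: 15 × 14 = 210
  A–C4: 20 × 3 = 60
  B–C2: 15 × 11 = 165
  B–C3: 70 × 2 = 140
  C–C2: 75 × 4 = 300
Optimal cost = 920.
Saving = 1810 − 920 = 890.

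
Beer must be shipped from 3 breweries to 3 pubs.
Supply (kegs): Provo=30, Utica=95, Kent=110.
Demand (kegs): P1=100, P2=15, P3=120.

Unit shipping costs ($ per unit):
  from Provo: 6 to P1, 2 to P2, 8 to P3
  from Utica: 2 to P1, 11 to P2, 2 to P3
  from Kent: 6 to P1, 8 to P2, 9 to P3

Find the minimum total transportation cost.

1030

One minimum-cost allocation:
  Provo->P2: 15 × $2 = $30
  Provo->P3: 15 × $8 = $120
  Utica->P3: 95 × $2 = $190
  Kent->P1: 100 × $6 = $600
  Kent->P3: 10 × $9 = $90
Total = 30 + 120 + 190 + 600 + 90 = $1030.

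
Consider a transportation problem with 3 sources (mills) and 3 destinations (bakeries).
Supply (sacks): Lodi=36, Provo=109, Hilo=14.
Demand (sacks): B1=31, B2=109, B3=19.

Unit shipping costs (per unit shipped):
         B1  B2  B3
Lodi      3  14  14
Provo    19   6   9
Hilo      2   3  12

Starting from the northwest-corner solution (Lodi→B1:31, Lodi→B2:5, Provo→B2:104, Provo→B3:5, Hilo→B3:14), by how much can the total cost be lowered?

Current plan cost = 31·3 + 5·14 + 104·6 + 5·9 + 14·12 = 1000.
Optimal plan:
  Lodi to B1: 31 × 3 = 93
  Lodi to B3: 5 × 14 = 70
  Provo to B2: 95 × 6 = 570
  Provo to B3: 14 × 9 = 126
  Hilo to B2: 14 × 3 = 42
Optimal cost = 901.
Saving = 1000 − 901 = 99.

99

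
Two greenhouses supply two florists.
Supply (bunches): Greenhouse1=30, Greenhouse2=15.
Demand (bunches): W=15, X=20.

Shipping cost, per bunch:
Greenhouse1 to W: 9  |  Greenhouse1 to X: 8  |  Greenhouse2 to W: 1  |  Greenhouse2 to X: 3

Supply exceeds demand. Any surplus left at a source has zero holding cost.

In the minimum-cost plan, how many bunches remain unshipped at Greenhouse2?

An optimal plan:
  Greenhouse1–X: 20 × 8 = 160
  Greenhouse2–W: 15 × 1 = 15
Total cost = 175.
Greenhouse2 ships 15 of its 15, leaving 0.

0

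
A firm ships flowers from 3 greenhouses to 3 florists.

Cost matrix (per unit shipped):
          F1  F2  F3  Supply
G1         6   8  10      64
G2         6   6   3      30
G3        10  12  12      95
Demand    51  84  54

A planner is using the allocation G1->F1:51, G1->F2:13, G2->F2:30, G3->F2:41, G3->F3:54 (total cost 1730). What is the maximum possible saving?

90

Current plan cost = 51·6 + 13·8 + 30·6 + 41·12 + 54·12 = 1730.
Optimal plan:
  G1 to F2: 64 × 8 = 512
  G2 to F3: 30 × 3 = 90
  G3 to F1: 51 × 10 = 510
  G3 to F2: 20 × 12 = 240
  G3 to F3: 24 × 12 = 288
Optimal cost = 1640.
Saving = 1730 − 1640 = 90.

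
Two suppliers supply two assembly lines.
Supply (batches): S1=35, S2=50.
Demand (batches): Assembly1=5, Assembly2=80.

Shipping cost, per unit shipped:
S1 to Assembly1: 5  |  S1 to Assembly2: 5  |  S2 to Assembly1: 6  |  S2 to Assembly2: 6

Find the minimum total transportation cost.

475

Optimal allocation:
  S1–Assembly2: 35 × 5 = 175
  S2–Assembly1: 5 × 6 = 30
  S2–Assembly2: 45 × 6 = 270
Total = 175 + 30 + 270 = 475.
(Supply check: S1 ships 35; S2 ships 50.)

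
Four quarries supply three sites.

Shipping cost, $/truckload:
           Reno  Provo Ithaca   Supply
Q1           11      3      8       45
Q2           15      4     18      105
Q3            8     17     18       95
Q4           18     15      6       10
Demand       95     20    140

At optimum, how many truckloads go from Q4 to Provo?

0

Solving gives:
  Q1→Ithaca: 45 × $8 = $360
  Q2→Provo: 20 × $4 = $80
  Q2→Ithaca: 85 × $18 = $1530
  Q3→Reno: 95 × $8 = $760
  Q4→Ithaca: 10 × $6 = $60
Total cost = $2790.
The route Q4→Provo is not used.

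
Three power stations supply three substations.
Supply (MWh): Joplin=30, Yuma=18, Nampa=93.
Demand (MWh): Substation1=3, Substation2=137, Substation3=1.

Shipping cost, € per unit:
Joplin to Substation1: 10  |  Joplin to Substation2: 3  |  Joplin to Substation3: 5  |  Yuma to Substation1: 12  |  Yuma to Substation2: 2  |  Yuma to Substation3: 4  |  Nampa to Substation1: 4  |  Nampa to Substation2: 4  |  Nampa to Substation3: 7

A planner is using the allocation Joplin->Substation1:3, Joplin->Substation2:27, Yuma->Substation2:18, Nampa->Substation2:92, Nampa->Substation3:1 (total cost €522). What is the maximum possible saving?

Current plan cost = 3·10 + 27·3 + 18·2 + 92·4 + 1·7 = €522.
Optimal plan:
  Joplin→Substation2: 29 MWh
  Joplin→Substation3: 1 MWh
  Yuma→Substation2: 18 MWh
  Nampa→Substation1: 3 MWh
  Nampa→Substation2: 90 MWh
Optimal cost = €500.
Saving = 522 − 500 = €22.

22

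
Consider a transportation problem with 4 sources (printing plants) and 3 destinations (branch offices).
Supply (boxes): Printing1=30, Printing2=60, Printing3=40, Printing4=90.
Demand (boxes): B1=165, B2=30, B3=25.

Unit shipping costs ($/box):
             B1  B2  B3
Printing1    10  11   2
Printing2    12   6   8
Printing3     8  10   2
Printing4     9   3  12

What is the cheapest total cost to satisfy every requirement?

One minimum-cost allocation:
  Printing1 to B1: 5 × $10 = $50
  Printing1 to B3: 25 × $2 = $50
  Printing2 to B1: 60 × $12 = $720
  Printing3 to B1: 40 × $8 = $320
  Printing4 to B1: 60 × $9 = $540
  Printing4 to B2: 30 × $3 = $90
Total = 50 + 50 + 720 + 320 + 540 + 90 = $1770.
(Supply check: Printing1 ships 30; Printing2 ships 60; Printing3 ships 40; Printing4 ships 90.)

1770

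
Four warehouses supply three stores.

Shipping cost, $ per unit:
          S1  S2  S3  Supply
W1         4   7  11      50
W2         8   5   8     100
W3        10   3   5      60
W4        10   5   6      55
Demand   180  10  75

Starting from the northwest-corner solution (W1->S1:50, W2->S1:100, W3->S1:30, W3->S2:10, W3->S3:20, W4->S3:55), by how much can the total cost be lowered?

Current plan cost = 50·4 + 100·8 + 30·10 + 10·3 + 20·5 + 55·6 = $1760.
Optimal plan:
  W1->S1: 50 units
  W2->S1: 100 units
  W3->S2: 10 units
  W3->S3: 50 units
  W4->S1: 30 units
  W4->S3: 25 units
Optimal cost = $1730.
Saving = 1760 − 1730 = $30.

30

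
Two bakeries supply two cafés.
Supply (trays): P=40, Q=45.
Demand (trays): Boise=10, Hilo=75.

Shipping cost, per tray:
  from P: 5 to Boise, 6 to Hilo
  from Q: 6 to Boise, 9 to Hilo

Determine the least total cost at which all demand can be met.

One minimum-cost allocation:
  P–Hilo: 40 × 6 = 240
  Q–Boise: 10 × 6 = 60
  Q–Hilo: 35 × 9 = 315
Total = 240 + 60 + 315 = 615.

615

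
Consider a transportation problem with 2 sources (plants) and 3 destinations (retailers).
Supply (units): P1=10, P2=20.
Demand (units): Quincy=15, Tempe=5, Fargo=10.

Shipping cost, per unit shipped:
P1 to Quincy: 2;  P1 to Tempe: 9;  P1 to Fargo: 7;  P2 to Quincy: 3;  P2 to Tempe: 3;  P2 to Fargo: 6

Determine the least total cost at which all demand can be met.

An optimal shipping plan:
  P1->Quincy: 10 × 2 = 20
  P2->Quincy: 5 × 3 = 15
  P2->Tempe: 5 × 3 = 15
  P2->Fargo: 10 × 6 = 60
Total = 20 + 15 + 15 + 60 = 110.

110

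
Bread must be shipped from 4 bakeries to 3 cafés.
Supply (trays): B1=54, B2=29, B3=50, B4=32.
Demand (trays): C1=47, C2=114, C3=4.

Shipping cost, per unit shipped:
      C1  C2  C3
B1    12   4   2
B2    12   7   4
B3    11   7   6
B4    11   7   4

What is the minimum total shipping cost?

An optimal shipping plan:
  B1–C2: 54 × 4 = 216
  B2–C2: 29 × 7 = 203
  B3–C1: 47 × 11 = 517
  B3–C2: 3 × 7 = 21
  B4–C2: 28 × 7 = 196
  B4–C3: 4 × 4 = 16
Total = 216 + 203 + 517 + 21 + 196 + 16 = 1169.

1169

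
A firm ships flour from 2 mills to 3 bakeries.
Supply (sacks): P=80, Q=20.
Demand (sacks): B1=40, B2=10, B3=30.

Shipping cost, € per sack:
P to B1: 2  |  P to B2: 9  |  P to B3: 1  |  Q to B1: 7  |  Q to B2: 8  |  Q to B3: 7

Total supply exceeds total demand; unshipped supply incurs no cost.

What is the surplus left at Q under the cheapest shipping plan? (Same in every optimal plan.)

An optimal plan:
  P to B1: 40 × €2 = €80
  P to B3: 30 × €1 = €30
  Q to B2: 10 × €8 = €80
Total cost = €190.
Q ships 10 of its 20, leaving 10.

10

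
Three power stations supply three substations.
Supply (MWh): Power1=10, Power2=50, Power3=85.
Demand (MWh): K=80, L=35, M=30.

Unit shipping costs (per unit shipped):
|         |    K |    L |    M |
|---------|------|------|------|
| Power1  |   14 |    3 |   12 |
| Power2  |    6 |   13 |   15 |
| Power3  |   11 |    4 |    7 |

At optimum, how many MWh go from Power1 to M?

0

Optimal shipments:
  Power1 to L: 10 MWh
  Power2 to K: 50 MWh
  Power3 to K: 30 MWh
  Power3 to L: 25 MWh
  Power3 to M: 30 MWh
Total cost = 970.
The route Power1→M is not used.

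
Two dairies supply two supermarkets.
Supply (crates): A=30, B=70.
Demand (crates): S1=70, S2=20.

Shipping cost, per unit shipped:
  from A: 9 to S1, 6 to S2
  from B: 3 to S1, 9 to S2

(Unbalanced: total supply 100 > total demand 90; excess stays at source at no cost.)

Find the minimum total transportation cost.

330

An optimal shipping plan:
  A→S2: 20 crates
  B→S1: 70 crates
Total cost = 330.
(Supply check: A ships 20; B ships 70.)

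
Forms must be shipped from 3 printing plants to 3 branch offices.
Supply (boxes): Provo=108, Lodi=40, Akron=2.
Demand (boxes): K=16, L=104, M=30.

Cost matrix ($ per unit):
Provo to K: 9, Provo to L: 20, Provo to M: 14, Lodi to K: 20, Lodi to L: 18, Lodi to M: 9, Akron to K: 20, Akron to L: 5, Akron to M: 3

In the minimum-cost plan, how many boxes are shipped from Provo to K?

16

Optimal shipments:
  Provo→K: 16 × $9 = $144
  Provo→L: 92 × $20 = $1840
  Lodi→L: 10 × $18 = $180
  Lodi→M: 30 × $9 = $270
  Akron→L: 2 × $5 = $10
Total cost = $2444.
So Provo→K carries 16 boxes.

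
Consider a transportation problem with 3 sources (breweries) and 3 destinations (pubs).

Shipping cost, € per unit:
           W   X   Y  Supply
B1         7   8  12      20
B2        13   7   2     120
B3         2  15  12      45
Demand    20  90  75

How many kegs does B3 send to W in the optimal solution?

20

Optimal shipments:
  B1->X: 20 × €8 = €160
  B2->X: 45 × €7 = €315
  B2->Y: 75 × €2 = €150
  B3->W: 20 × €2 = €40
  B3->X: 25 × €15 = €375
Total cost = €1040.
So B3→W carries 20 kegs.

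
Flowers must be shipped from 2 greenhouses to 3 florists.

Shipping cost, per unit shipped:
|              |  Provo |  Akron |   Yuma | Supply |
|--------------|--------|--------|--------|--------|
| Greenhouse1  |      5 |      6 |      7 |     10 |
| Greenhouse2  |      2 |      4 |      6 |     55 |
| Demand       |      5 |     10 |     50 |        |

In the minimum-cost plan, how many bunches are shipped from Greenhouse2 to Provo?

The minimum-cost plan:
  Greenhouse1->Yuma: 10 bunches
  Greenhouse2->Provo: 5 bunches
  Greenhouse2->Akron: 10 bunches
  Greenhouse2->Yuma: 40 bunches
Total cost = 360.
So Greenhouse2→Provo carries 5 bunches.

5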